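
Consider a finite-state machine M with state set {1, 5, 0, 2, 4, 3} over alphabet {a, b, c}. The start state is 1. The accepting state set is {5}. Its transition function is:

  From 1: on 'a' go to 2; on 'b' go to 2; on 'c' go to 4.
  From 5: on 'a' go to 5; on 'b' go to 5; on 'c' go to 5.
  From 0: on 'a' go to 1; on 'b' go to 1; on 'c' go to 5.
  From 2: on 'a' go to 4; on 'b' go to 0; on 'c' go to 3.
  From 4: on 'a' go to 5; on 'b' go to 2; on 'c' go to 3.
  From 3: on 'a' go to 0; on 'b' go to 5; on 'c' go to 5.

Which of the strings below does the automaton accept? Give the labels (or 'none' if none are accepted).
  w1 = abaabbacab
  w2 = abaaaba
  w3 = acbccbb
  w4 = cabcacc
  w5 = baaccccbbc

w1: Trace: 1 -a-> 2 -b-> 0 -a-> 1 -a-> 2 -b-> 0 -b-> 1 -a-> 2 -c-> 3 -a-> 0 -b-> 1  → end 1, rejected
w2: Trace: 1 -a-> 2 -b-> 0 -a-> 1 -a-> 2 -a-> 4 -b-> 2 -a-> 4  → end 4, rejected
w3: Trace: 1 -a-> 2 -c-> 3 -b-> 5 -c-> 5 -c-> 5 -b-> 5 -b-> 5  → end 5, accepted
w4: Trace: 1 -c-> 4 -a-> 5 -b-> 5 -c-> 5 -a-> 5 -c-> 5 -c-> 5  → end 5, accepted
w5: Trace: 1 -b-> 2 -a-> 4 -a-> 5 -c-> 5 -c-> 5 -c-> 5 -c-> 5 -b-> 5 -b-> 5 -c-> 5  → end 5, accepted

w3, w4, w5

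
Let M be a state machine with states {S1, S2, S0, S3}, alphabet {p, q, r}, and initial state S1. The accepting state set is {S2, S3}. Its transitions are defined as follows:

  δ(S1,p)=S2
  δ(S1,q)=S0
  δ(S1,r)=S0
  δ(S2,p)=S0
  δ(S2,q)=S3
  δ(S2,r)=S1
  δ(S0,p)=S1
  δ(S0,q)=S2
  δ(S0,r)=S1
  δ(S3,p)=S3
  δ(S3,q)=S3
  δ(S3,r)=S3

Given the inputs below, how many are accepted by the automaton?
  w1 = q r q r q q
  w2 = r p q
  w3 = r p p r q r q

w1:
  start at S1
  read 'q': S1 → S0
  read 'r': S0 → S1
  read 'q': S1 → S0
  read 'r': S0 → S1
  read 'q': S1 → S0
  read 'q': S0 → S2
  end S2, accepted
w2:
  start at S1
  read 'r': S1 → S0
  read 'p': S0 → S1
  read 'q': S1 → S0
  end S0, rejected
w3:
  start at S1
  read 'r': S1 → S0
  read 'p': S0 → S1
  read 'p': S1 → S2
  read 'r': S2 → S1
  read 'q': S1 → S0
  read 'r': S0 → S1
  read 'q': S1 → S0
  end S0, rejected

1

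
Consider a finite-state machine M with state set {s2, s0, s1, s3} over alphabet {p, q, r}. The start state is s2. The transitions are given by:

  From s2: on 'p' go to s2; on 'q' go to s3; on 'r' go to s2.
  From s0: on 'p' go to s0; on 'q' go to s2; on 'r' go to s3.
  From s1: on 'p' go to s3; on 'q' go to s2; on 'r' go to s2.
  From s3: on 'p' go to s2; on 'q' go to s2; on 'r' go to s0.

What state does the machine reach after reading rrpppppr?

s2

s2 → s2 → s2 → s2 → s2 → s2 → s2 → s2 → s2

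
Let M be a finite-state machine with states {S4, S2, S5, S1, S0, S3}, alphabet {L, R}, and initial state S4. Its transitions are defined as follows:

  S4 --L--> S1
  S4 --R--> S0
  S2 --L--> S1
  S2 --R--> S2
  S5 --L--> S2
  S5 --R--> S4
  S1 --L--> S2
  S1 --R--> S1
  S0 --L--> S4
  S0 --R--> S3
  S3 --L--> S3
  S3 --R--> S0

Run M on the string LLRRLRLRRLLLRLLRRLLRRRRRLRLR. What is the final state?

S1

S4 → S1 → S2 → S2 → S2 → S1 → S1 → S2 → S2 → S2 → S1 → S2 → S1 → S1 → S2 → S1 → S1 → S1 → S2 → S1 → S1 → S1 → S1 → S1 → S1 → S2 → S2 → S1 → S1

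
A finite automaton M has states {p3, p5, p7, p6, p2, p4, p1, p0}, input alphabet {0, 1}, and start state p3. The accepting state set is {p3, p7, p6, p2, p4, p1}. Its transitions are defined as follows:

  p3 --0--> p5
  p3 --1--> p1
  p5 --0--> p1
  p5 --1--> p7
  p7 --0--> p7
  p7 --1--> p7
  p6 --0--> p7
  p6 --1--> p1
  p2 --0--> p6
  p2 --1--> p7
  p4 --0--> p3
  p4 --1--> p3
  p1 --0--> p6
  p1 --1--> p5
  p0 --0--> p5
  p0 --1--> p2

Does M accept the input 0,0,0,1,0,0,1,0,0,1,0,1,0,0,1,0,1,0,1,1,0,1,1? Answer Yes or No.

Yes

start at p3
read '0': p3 → p5
read '0': p5 → p1
read '0': p1 → p6
read '1': p6 → p1
read '0': p1 → p6
read '0': p6 → p7
read '1': p7 → p7
read '0': p7 → p7
read '0': p7 → p7
read '1': p7 → p7
read '0': p7 → p7
read '1': p7 → p7
read '0': p7 → p7
read '0': p7 → p7
read '1': p7 → p7
read '0': p7 → p7
read '1': p7 → p7
read '0': p7 → p7
read '1': p7 → p7
read '1': p7 → p7
read '0': p7 → p7
read '1': p7 → p7
read '1': p7 → p7
End state p7 is accepting.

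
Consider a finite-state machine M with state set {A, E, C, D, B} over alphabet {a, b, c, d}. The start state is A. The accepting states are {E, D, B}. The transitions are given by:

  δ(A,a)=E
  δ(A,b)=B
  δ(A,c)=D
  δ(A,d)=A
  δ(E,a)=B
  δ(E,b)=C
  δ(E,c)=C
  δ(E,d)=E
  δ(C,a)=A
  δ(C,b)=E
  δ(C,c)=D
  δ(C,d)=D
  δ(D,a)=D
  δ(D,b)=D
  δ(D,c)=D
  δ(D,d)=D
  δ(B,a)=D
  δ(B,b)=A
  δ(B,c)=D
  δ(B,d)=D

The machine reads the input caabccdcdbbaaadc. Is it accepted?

Trace: A -c-> D -a-> D -a-> D -b-> D -c-> D -c-> D -d-> D -c-> D -d-> D -b-> D -b-> D -a-> D -a-> D -a-> D -d-> D -c-> D
End state D is accepting.

Yes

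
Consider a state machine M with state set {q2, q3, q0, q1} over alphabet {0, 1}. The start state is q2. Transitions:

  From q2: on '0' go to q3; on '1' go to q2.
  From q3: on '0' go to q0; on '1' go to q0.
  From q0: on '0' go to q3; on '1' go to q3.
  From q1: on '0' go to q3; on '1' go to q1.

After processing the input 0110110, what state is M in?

q3

Trace: q2 -0-> q3 -1-> q0 -1-> q3 -0-> q0 -1-> q3 -1-> q0 -0-> q3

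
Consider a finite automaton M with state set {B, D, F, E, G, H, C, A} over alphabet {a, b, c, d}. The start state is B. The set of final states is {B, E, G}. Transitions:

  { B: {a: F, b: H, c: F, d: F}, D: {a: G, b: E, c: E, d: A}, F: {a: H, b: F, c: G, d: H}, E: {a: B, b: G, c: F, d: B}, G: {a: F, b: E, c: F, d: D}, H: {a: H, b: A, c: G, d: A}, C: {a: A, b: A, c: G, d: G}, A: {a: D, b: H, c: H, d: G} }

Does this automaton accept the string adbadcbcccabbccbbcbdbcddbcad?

No

Trace: B -a-> F -d-> H -b-> A -a-> D -d-> A -c-> H -b-> A -c-> H -c-> G -c-> F -a-> H -b-> A -b-> H -c-> G -c-> F -b-> F -b-> F -c-> G -b-> E -d-> B -b-> H -c-> G -d-> D -d-> A -b-> H -c-> G -a-> F -d-> H
End state H is not accepting.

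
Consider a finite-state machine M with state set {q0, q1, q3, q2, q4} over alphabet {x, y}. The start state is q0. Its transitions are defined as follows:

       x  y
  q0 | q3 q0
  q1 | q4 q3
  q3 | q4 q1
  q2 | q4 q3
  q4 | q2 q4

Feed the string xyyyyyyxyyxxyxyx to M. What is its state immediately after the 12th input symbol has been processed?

q0 → q3 → q1 → q3 → q1 → q3 → q1 → q3 → q4 → q4 → q4 → q2 → q4
After 12 symbols: q4.

q4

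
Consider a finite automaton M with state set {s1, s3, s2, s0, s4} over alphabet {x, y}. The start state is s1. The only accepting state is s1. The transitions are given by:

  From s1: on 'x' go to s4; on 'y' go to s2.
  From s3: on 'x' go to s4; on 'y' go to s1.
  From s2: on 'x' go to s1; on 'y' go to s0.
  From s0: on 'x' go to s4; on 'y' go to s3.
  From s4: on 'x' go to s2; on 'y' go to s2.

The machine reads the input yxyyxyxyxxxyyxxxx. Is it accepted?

s1 → s2 → s1 → s2 → s0 → s4 → s2 → s1 → s2 → s1 → s4 → s2 → s0 → s3 → s4 → s2 → s1 → s4
End state s4 is not accepting.

No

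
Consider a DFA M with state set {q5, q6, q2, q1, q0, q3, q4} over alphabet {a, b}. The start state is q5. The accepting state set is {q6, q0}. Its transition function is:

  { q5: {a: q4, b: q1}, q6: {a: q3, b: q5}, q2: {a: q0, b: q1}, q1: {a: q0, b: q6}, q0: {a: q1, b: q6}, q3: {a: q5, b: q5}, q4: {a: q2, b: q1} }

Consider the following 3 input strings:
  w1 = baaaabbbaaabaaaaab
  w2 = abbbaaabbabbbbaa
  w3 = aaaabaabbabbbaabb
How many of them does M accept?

w1: q5 → q1 → q0 → q1 → q0 → q1 → q6 → q5 → q1 → q0 → q1 → q0 → q6 → q3 → q5 → q4 → q2 → q0 → q6  → end q6, accepted
w2: q5 → q4 → q1 → q6 → q5 → q4 → q2 → q0 → q6 → q5 → q4 → q1 → q6 → q5 → q1 → q0 → q1  → end q1, rejected
w3: q5 → q4 → q2 → q0 → q1 → q6 → q3 → q5 → q1 → q6 → q3 → q5 → q1 → q6 → q3 → q5 → q1 → q6  → end q6, accepted

2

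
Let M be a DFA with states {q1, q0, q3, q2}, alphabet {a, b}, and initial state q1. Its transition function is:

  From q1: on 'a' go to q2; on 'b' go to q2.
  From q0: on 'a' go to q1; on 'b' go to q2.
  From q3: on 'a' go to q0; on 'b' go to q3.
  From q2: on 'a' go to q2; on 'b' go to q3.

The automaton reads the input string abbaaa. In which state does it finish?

start at q1
read 'a': q1 → q2
read 'b': q2 → q3
read 'b': q3 → q3
read 'a': q3 → q0
read 'a': q0 → q1
read 'a': q1 → q2

q2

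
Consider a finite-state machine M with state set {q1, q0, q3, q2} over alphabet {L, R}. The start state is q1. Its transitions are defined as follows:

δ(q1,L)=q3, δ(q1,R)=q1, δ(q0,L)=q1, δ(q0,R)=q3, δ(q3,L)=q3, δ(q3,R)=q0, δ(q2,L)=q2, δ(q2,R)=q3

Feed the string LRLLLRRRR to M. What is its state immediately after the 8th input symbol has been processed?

Trace: q1 -L-> q3 -R-> q0 -L-> q1 -L-> q3 -L-> q3 -R-> q0 -R-> q3 -R-> q0
After 8 symbols: q0.

q0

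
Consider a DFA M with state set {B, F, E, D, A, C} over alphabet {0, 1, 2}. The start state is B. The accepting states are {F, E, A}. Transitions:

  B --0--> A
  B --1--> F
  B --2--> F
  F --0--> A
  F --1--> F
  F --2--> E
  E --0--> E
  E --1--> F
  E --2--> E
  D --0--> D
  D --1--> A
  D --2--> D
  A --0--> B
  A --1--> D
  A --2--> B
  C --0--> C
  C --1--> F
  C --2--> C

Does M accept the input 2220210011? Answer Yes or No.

Trace: B -2-> F -2-> E -2-> E -0-> E -2-> E -1-> F -0-> A -0-> B -1-> F -1-> F
End state F is accepting.

Yes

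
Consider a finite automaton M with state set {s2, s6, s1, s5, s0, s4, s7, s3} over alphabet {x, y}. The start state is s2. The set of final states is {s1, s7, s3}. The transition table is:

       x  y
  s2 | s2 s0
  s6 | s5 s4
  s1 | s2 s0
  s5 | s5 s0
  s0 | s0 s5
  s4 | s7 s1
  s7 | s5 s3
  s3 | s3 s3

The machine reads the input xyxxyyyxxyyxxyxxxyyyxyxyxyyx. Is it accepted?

No

Trace: s2 -x-> s2 -y-> s0 -x-> s0 -x-> s0 -y-> s5 -y-> s0 -y-> s5 -x-> s5 -x-> s5 -y-> s0 -y-> s5 -x-> s5 -x-> s5 -y-> s0 -x-> s0 -x-> s0 -x-> s0 -y-> s5 -y-> s0 -y-> s5 -x-> s5 -y-> s0 -x-> s0 -y-> s5 -x-> s5 -y-> s0 -y-> s5 -x-> s5
End state s5 is not accepting.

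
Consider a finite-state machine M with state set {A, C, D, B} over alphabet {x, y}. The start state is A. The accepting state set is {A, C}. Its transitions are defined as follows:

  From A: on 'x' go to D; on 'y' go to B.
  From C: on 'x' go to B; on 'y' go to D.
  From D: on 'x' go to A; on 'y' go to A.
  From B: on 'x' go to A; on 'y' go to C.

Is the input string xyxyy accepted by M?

A → D → A → D → A → B
End state B is not accepting.

No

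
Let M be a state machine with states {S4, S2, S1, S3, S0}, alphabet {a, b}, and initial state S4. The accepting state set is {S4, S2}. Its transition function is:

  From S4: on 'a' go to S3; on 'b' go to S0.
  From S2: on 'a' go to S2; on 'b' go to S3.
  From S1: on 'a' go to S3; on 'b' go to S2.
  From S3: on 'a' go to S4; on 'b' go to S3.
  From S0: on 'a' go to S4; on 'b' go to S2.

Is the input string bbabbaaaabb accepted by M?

Trace: S4 -b-> S0 -b-> S2 -a-> S2 -b-> S3 -b-> S3 -a-> S4 -a-> S3 -a-> S4 -a-> S3 -b-> S3 -b-> S3
End state S3 is not accepting.

No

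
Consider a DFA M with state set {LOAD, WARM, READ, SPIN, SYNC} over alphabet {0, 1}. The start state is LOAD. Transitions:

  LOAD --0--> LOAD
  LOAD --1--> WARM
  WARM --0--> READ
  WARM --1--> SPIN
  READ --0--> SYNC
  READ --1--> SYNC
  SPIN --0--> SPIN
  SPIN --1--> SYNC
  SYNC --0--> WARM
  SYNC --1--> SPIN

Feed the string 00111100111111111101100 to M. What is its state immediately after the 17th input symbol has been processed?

Trace: LOAD -0-> LOAD -0-> LOAD -1-> WARM -1-> SPIN -1-> SYNC -1-> SPIN -0-> SPIN -0-> SPIN -1-> SYNC -1-> SPIN -1-> SYNC -1-> SPIN -1-> SYNC -1-> SPIN -1-> SYNC -1-> SPIN -1-> SYNC
After 17 symbols: SYNC.

SYNC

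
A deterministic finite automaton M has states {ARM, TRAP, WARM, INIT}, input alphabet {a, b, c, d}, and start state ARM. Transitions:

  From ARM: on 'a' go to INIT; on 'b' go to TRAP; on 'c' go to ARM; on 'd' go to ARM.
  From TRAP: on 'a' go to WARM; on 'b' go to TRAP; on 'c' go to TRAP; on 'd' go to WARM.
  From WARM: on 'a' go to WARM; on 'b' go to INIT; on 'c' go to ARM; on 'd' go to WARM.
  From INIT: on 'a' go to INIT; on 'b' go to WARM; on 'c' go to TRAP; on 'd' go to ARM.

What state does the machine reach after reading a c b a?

WARM

Trace: ARM -a-> INIT -c-> TRAP -b-> TRAP -a-> WARM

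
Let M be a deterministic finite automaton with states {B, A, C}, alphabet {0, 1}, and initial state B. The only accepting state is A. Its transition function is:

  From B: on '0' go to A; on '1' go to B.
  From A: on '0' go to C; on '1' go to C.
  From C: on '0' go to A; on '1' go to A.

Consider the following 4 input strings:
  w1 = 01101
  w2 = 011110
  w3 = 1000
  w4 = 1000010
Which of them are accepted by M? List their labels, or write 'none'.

w1:
  start at B
  read '0': B → A
  read '1': A → C
  read '1': C → A
  read '0': A → C
  read '1': C → A
  end A, accepted
w2:
  start at B
  read '0': B → A
  read '1': A → C
  read '1': C → A
  read '1': A → C
  read '1': C → A
  read '0': A → C
  end C, rejected
w3:
  start at B
  read '1': B → B
  read '0': B → A
  read '0': A → C
  read '0': C → A
  end A, accepted
w4:
  start at B
  read '1': B → B
  read '0': B → A
  read '0': A → C
  read '0': C → A
  read '0': A → C
  read '1': C → A
  read '0': A → C
  end C, rejected

w1, w3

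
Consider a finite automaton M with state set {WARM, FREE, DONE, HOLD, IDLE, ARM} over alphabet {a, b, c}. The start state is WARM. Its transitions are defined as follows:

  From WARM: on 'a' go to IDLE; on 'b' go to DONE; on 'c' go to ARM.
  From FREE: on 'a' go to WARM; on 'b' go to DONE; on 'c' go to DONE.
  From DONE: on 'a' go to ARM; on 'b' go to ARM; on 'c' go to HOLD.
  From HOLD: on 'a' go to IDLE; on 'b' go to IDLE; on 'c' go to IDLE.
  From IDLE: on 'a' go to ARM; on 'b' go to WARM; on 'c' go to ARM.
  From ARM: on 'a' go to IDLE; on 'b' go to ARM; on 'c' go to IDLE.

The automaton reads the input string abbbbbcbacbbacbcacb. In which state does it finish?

WARM

start at WARM
read 'a': WARM → IDLE
read 'b': IDLE → WARM
read 'b': WARM → DONE
read 'b': DONE → ARM
read 'b': ARM → ARM
read 'b': ARM → ARM
read 'c': ARM → IDLE
read 'b': IDLE → WARM
read 'a': WARM → IDLE
read 'c': IDLE → ARM
read 'b': ARM → ARM
read 'b': ARM → ARM
read 'a': ARM → IDLE
read 'c': IDLE → ARM
read 'b': ARM → ARM
read 'c': ARM → IDLE
read 'a': IDLE → ARM
read 'c': ARM → IDLE
read 'b': IDLE → WARM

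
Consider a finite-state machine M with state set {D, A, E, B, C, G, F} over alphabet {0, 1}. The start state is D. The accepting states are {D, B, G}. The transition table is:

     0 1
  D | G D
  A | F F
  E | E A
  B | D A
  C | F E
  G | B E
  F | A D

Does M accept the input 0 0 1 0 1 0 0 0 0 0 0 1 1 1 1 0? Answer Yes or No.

start at D
read '0': D → G
read '0': G → B
read '1': B → A
read '0': A → F
read '1': F → D
read '0': D → G
read '0': G → B
read '0': B → D
read '0': D → G
read '0': G → B
read '0': B → D
read '1': D → D
read '1': D → D
read '1': D → D
read '1': D → D
read '0': D → G
End state G is accepting.

Yes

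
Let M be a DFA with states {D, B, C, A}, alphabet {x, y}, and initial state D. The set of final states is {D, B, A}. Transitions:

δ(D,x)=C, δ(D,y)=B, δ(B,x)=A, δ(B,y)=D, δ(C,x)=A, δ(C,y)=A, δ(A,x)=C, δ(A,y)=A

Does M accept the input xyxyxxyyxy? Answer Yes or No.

start at D
read 'x': D → C
read 'y': C → A
read 'x': A → C
read 'y': C → A
read 'x': A → C
read 'x': C → A
read 'y': A → A
read 'y': A → A
read 'x': A → C
read 'y': C → A
End state A is accepting.

Yes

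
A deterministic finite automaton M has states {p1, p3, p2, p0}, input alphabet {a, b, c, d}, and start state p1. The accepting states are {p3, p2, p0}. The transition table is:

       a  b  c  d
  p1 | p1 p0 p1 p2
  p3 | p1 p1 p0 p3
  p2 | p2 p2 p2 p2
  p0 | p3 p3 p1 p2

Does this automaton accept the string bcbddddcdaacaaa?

p1 → p0 → p1 → p0 → p2 → p2 → p2 → p2 → p2 → p2 → p2 → p2 → p2 → p2 → p2 → p2
End state p2 is accepting.

Yes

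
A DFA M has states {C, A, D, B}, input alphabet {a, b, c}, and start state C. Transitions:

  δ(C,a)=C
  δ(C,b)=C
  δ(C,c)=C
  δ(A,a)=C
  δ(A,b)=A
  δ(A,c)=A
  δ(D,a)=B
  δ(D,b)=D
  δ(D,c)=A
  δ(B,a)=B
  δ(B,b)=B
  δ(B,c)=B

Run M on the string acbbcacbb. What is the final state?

C

start at C
read 'a': C → C
read 'c': C → C
read 'b': C → C
read 'b': C → C
read 'c': C → C
read 'a': C → C
read 'c': C → C
read 'b': C → C
read 'b': C → C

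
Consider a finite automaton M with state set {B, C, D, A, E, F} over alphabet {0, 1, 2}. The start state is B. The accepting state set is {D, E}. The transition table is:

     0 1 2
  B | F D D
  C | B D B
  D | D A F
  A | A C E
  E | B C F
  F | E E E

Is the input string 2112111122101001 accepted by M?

Trace: B -2-> D -1-> A -1-> C -2-> B -1-> D -1-> A -1-> C -1-> D -2-> F -2-> E -1-> C -0-> B -1-> D -0-> D -0-> D -1-> A
End state A is not accepting.

No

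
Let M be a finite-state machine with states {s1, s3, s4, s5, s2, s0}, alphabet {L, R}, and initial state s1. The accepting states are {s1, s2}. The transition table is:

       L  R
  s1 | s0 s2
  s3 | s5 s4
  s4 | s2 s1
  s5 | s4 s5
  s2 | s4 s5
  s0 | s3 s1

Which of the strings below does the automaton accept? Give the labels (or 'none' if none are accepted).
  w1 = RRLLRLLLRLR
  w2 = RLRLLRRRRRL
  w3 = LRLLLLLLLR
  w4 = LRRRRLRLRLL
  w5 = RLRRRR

w1

w1: s1 → s2 → s5 → s4 → s2 → s5 → s4 → s2 → s4 → s1 → s0 → s1  → end s1, accepted
w2: s1 → s2 → s4 → s1 → s0 → s3 → s4 → s1 → s2 → s5 → s5 → s4  → end s4, rejected
w3: s1 → s0 → s1 → s0 → s3 → s5 → s4 → s2 → s4 → s2 → s5  → end s5, rejected
w4: s1 → s0 → s1 → s2 → s5 → s5 → s4 → s1 → s0 → s1 → s0 → s3  → end s3, rejected
w5: s1 → s2 → s4 → s1 → s2 → s5 → s5  → end s5, rejected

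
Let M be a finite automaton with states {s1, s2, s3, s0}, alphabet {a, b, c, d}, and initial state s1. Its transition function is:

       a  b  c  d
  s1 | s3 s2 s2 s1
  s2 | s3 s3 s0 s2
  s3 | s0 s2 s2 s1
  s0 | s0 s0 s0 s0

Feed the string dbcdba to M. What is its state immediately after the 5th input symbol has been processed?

s0

s1 → s1 → s2 → s0 → s0 → s0
After 5 symbols: s0.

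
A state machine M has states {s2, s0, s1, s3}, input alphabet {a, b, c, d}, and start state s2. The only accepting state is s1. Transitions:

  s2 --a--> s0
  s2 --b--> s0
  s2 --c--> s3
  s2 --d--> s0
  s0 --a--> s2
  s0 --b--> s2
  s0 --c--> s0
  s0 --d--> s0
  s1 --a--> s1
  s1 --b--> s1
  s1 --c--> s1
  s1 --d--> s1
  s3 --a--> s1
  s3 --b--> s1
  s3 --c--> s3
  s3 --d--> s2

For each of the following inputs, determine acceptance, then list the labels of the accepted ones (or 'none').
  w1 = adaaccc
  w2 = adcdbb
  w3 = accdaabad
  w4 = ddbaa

none

w1:
  start at s2
  read 'a': s2 → s0
  read 'd': s0 → s0
  read 'a': s0 → s2
  read 'a': s2 → s0
  read 'c': s0 → s0
  read 'c': s0 → s0
  read 'c': s0 → s0
  end s0, rejected
w2:
  start at s2
  read 'a': s2 → s0
  read 'd': s0 → s0
  read 'c': s0 → s0
  read 'd': s0 → s0
  read 'b': s0 → s2
  read 'b': s2 → s0
  end s0, rejected
w3:
  start at s2
  read 'a': s2 → s0
  read 'c': s0 → s0
  read 'c': s0 → s0
  read 'd': s0 → s0
  read 'a': s0 → s2
  read 'a': s2 → s0
  read 'b': s0 → s2
  read 'a': s2 → s0
  read 'd': s0 → s0
  end s0, rejected
w4:
  start at s2
  read 'd': s2 → s0
  read 'd': s0 → s0
  read 'b': s0 → s2
  read 'a': s2 → s0
  read 'a': s0 → s2
  end s2, rejected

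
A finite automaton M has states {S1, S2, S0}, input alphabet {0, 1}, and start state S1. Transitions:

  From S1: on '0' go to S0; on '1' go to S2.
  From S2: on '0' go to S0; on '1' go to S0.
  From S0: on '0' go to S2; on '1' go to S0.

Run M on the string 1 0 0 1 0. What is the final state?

S2

start at S1
read '1': S1 → S2
read '0': S2 → S0
read '0': S0 → S2
read '1': S2 → S0
read '0': S0 → S2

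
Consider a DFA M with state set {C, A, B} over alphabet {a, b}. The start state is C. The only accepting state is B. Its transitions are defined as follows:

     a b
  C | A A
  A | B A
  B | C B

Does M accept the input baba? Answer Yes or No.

Trace: C -b-> A -a-> B -b-> B -a-> C
End state C is not accepting.

No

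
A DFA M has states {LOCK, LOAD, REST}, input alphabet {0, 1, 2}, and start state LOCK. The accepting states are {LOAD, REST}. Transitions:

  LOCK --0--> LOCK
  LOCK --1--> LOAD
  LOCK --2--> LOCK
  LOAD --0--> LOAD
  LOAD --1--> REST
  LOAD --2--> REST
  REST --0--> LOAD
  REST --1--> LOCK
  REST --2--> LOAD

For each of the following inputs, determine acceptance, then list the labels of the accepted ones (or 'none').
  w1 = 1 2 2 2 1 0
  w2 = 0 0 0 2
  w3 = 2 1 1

w3

w1: LOCK → LOAD → REST → LOAD → REST → LOCK → LOCK  → end LOCK, rejected
w2: LOCK → LOCK → LOCK → LOCK → LOCK  → end LOCK, rejected
w3: LOCK → LOCK → LOAD → REST  → end REST, accepted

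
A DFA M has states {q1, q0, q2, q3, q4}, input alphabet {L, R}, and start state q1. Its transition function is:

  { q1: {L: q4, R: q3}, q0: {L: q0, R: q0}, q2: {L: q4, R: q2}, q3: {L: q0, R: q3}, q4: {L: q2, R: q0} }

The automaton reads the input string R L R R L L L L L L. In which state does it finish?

q0

Trace: q1 -R-> q3 -L-> q0 -R-> q0 -R-> q0 -L-> q0 -L-> q0 -L-> q0 -L-> q0 -L-> q0 -L-> q0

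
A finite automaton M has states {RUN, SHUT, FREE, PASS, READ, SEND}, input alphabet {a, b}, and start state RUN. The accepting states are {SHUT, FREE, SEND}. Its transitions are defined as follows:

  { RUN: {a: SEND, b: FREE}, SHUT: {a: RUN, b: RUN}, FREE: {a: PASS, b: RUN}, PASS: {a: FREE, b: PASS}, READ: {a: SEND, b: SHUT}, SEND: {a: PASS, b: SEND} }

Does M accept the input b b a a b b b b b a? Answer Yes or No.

Yes

Trace: RUN -b-> FREE -b-> RUN -a-> SEND -a-> PASS -b-> PASS -b-> PASS -b-> PASS -b-> PASS -b-> PASS -a-> FREE
End state FREE is accepting.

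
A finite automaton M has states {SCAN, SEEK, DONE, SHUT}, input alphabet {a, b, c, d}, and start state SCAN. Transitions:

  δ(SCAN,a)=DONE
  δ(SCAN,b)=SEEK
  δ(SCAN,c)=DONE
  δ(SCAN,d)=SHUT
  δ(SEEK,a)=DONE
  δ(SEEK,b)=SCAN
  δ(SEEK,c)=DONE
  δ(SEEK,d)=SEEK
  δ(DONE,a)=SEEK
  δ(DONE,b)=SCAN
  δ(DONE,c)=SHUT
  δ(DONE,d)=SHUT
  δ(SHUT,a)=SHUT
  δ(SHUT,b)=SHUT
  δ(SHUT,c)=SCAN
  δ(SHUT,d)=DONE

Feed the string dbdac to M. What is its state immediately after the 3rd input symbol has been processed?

DONE

Trace: SCAN -d-> SHUT -b-> SHUT -d-> DONE
After 3 symbols: DONE.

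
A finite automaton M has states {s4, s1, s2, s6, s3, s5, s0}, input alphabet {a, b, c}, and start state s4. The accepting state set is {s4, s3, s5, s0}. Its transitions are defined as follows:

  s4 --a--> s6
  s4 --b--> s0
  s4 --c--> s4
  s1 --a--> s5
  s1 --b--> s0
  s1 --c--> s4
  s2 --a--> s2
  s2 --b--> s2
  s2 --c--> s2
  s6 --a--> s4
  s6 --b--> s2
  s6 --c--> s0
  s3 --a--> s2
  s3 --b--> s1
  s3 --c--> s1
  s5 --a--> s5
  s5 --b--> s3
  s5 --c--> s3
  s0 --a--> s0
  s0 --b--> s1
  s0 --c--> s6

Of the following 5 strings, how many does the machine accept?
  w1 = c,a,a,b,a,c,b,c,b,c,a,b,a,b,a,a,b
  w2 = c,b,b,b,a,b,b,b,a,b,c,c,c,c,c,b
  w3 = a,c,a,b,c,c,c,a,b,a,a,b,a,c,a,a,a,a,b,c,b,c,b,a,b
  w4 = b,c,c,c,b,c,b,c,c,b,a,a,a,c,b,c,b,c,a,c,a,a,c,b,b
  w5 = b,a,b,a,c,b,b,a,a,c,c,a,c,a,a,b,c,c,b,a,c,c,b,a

w1: Trace: s4 -c-> s4 -a-> s6 -a-> s4 -b-> s0 -a-> s0 -c-> s6 -b-> s2 -c-> s2 -b-> s2 -c-> s2 -a-> s2 -b-> s2 -a-> s2 -b-> s2 -a-> s2 -a-> s2 -b-> s2  → end s2, rejected
w2: Trace: s4 -c-> s4 -b-> s0 -b-> s1 -b-> s0 -a-> s0 -b-> s1 -b-> s0 -b-> s1 -a-> s5 -b-> s3 -c-> s1 -c-> s4 -c-> s4 -c-> s4 -c-> s4 -b-> s0  → end s0, accepted
w3: Trace: s4 -a-> s6 -c-> s0 -a-> s0 -b-> s1 -c-> s4 -c-> s4 -c-> s4 -a-> s6 -b-> s2 -a-> s2 -a-> s2 -b-> s2 -a-> s2 -c-> s2 -a-> s2 -a-> s2 -a-> s2 -a-> s2 -b-> s2 -c-> s2 -b-> s2 -c-> s2 -b-> s2 -a-> s2 -b-> s2  → end s2, rejected
w4: Trace: s4 -b-> s0 -c-> s6 -c-> s0 -c-> s6 -b-> s2 -c-> s2 -b-> s2 -c-> s2 -c-> s2 -b-> s2 -a-> s2 -a-> s2 -a-> s2 -c-> s2 -b-> s2 -c-> s2 -b-> s2 -c-> s2 -a-> s2 -c-> s2 -a-> s2 -a-> s2 -c-> s2 -b-> s2 -b-> s2  → end s2, rejected
w5: Trace: s4 -b-> s0 -a-> s0 -b-> s1 -a-> s5 -c-> s3 -b-> s1 -b-> s0 -a-> s0 -a-> s0 -c-> s6 -c-> s0 -a-> s0 -c-> s6 -a-> s4 -a-> s6 -b-> s2 -c-> s2 -c-> s2 -b-> s2 -a-> s2 -c-> s2 -c-> s2 -b-> s2 -a-> s2  → end s2, rejected

1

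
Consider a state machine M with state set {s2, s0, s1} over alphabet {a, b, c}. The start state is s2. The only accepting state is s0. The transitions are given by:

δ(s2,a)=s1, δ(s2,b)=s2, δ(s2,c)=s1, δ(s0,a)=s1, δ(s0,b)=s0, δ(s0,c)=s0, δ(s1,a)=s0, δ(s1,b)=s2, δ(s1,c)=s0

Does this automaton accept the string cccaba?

No

Trace: s2 -c-> s1 -c-> s0 -c-> s0 -a-> s1 -b-> s2 -a-> s1
End state s1 is not accepting.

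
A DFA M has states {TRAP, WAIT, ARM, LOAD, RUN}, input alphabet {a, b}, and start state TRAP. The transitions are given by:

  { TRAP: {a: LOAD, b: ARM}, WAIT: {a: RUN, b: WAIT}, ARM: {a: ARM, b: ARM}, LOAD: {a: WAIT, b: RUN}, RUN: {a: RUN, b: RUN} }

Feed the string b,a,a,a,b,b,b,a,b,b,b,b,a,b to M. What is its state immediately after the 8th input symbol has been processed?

Trace: TRAP -b-> ARM -a-> ARM -a-> ARM -a-> ARM -b-> ARM -b-> ARM -b-> ARM -a-> ARM
After 8 symbols: ARM.

ARM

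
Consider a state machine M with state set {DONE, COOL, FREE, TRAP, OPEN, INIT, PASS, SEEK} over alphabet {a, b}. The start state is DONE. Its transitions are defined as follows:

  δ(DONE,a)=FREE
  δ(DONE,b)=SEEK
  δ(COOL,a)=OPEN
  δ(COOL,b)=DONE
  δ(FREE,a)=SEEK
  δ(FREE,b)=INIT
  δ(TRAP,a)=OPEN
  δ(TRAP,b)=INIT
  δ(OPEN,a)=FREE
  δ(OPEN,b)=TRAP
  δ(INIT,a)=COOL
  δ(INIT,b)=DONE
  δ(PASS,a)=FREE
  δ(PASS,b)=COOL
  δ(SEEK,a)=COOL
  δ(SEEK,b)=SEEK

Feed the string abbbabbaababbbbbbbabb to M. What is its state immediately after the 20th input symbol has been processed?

DONE

DONE → FREE → INIT → DONE → SEEK → COOL → DONE → SEEK → COOL → OPEN → TRAP → OPEN → TRAP → INIT → DONE → SEEK → SEEK → SEEK → SEEK → COOL → DONE
After 20 symbols: DONE.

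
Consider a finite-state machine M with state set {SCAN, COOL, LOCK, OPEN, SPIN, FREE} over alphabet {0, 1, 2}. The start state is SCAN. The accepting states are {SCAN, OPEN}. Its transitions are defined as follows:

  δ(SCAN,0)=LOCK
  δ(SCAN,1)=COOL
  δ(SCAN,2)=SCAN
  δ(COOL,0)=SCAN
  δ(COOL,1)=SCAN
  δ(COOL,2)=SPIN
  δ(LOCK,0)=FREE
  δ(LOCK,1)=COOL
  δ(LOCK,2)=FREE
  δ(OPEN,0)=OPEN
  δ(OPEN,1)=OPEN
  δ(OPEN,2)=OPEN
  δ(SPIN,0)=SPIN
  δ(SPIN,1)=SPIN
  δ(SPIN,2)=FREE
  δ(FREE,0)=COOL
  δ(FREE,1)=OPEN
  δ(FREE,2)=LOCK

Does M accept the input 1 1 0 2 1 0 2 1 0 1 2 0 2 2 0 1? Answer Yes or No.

SCAN → COOL → SCAN → LOCK → FREE → OPEN → OPEN → OPEN → OPEN → OPEN → OPEN → OPEN → OPEN → OPEN → OPEN → OPEN → OPEN
End state OPEN is accepting.

Yes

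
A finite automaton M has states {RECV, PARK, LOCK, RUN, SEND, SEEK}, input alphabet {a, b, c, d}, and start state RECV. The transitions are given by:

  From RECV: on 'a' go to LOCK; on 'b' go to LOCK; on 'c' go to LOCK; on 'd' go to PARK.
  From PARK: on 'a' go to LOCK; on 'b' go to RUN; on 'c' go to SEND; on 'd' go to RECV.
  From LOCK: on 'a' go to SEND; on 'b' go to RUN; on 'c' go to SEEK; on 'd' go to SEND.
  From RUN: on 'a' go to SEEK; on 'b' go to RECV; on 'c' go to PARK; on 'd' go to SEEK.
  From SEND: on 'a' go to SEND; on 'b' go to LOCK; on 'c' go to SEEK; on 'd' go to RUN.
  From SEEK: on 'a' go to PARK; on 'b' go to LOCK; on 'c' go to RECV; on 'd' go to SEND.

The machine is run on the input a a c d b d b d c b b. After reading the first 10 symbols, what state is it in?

LOCK

start at RECV
read 'a': RECV → LOCK
read 'a': LOCK → SEND
read 'c': SEND → SEEK
read 'd': SEEK → SEND
read 'b': SEND → LOCK
read 'd': LOCK → SEND
read 'b': SEND → LOCK
read 'd': LOCK → SEND
read 'c': SEND → SEEK
read 'b': SEEK → LOCK
After 10 symbols: LOCK.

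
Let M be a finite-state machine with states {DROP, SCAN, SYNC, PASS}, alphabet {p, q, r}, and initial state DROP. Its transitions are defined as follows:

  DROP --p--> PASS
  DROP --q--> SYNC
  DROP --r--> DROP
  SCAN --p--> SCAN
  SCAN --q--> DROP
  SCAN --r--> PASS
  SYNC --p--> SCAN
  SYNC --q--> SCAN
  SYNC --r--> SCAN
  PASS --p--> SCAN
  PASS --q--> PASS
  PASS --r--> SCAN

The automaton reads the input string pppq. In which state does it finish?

Trace: DROP -p-> PASS -p-> SCAN -p-> SCAN -q-> DROP

DROP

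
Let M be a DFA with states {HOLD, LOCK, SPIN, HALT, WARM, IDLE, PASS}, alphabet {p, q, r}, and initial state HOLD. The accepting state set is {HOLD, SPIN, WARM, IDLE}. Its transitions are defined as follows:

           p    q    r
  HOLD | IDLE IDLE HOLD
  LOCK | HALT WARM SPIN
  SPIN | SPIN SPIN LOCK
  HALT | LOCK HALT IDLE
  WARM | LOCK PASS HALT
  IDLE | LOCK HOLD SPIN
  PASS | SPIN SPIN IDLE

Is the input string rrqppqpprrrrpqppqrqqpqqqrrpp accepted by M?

HOLD → HOLD → HOLD → IDLE → LOCK → HALT → HALT → LOCK → HALT → IDLE → SPIN → LOCK → SPIN → SPIN → SPIN → SPIN → SPIN → SPIN → LOCK → WARM → PASS → SPIN → SPIN → SPIN → SPIN → LOCK → SPIN → SPIN → SPIN
End state SPIN is accepting.

Yes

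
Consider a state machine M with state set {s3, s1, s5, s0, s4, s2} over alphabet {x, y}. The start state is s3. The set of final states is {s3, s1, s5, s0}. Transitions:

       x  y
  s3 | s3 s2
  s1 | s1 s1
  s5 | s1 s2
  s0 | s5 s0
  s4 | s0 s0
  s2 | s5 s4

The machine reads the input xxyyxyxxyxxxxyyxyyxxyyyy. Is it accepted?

Trace: s3 -x-> s3 -x-> s3 -y-> s2 -y-> s4 -x-> s0 -y-> s0 -x-> s5 -x-> s1 -y-> s1 -x-> s1 -x-> s1 -x-> s1 -x-> s1 -y-> s1 -y-> s1 -x-> s1 -y-> s1 -y-> s1 -x-> s1 -x-> s1 -y-> s1 -y-> s1 -y-> s1 -y-> s1
End state s1 is accepting.

Yes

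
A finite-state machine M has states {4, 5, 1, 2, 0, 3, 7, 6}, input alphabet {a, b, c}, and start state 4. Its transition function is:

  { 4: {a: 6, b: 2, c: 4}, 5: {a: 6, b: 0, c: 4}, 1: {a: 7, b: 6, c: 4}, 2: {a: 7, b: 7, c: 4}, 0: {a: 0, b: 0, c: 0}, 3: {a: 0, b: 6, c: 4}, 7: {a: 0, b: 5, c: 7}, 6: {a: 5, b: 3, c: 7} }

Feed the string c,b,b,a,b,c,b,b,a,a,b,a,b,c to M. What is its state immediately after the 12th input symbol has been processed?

4 → 4 → 2 → 7 → 0 → 0 → 0 → 0 → 0 → 0 → 0 → 0 → 0
After 12 symbols: 0.

0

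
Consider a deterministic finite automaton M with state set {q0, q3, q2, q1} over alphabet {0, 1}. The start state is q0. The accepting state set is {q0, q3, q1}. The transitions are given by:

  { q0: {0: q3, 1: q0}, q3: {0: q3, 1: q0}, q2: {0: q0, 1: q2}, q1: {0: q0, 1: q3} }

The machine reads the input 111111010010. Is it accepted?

start at q0
read '1': q0 → q0
read '1': q0 → q0
read '1': q0 → q0
read '1': q0 → q0
read '1': q0 → q0
read '1': q0 → q0
read '0': q0 → q3
read '1': q3 → q0
read '0': q0 → q3
read '0': q3 → q3
read '1': q3 → q0
read '0': q0 → q3
End state q3 is accepting.

Yes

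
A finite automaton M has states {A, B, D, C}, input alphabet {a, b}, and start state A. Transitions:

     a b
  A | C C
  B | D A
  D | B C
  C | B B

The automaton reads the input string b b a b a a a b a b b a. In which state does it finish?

A → C → B → D → C → B → D → B → A → C → B → A → C

C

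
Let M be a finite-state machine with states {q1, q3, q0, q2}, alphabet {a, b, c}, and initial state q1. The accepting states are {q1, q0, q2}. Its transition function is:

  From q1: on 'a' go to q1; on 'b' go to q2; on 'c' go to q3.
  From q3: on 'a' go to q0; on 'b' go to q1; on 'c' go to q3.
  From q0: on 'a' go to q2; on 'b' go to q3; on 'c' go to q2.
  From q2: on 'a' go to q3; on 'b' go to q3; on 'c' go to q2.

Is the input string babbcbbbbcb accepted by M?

start at q1
read 'b': q1 → q2
read 'a': q2 → q3
read 'b': q3 → q1
read 'b': q1 → q2
read 'c': q2 → q2
read 'b': q2 → q3
read 'b': q3 → q1
read 'b': q1 → q2
read 'b': q2 → q3
read 'c': q3 → q3
read 'b': q3 → q1
End state q1 is accepting.

Yes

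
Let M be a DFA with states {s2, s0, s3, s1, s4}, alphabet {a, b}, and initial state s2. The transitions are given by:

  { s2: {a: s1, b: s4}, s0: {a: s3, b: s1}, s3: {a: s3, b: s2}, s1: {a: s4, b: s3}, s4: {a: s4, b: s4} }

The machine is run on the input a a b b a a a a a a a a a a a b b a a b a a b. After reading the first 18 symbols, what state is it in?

s4

s2 → s1 → s4 → s4 → s4 → s4 → s4 → s4 → s4 → s4 → s4 → s4 → s4 → s4 → s4 → s4 → s4 → s4 → s4
After 18 symbols: s4.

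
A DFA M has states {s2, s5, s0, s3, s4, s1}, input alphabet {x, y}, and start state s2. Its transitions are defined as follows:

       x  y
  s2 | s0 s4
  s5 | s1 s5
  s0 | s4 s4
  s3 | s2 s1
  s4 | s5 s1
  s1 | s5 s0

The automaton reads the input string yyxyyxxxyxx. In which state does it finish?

s2 → s4 → s1 → s5 → s5 → s5 → s1 → s5 → s1 → s0 → s4 → s5

s5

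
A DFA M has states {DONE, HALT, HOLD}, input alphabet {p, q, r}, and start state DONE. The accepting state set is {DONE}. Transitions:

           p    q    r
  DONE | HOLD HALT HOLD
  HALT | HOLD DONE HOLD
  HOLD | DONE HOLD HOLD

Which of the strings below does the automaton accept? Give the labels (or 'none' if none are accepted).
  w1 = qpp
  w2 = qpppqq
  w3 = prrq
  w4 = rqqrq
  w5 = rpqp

w1

w1: DONE → HALT → HOLD → DONE  → end DONE, accepted
w2: DONE → HALT → HOLD → DONE → HOLD → HOLD → HOLD  → end HOLD, rejected
w3: DONE → HOLD → HOLD → HOLD → HOLD  → end HOLD, rejected
w4: DONE → HOLD → HOLD → HOLD → HOLD → HOLD  → end HOLD, rejected
w5: DONE → HOLD → DONE → HALT → HOLD  → end HOLD, rejected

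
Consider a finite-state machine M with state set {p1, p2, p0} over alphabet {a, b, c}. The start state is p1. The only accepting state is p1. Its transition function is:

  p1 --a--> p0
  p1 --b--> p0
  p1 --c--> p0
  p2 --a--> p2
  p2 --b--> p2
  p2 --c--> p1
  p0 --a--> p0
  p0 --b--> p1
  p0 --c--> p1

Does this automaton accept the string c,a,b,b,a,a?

start at p1
read 'c': p1 → p0
read 'a': p0 → p0
read 'b': p0 → p1
read 'b': p1 → p0
read 'a': p0 → p0
read 'a': p0 → p0
End state p0 is not accepting.

No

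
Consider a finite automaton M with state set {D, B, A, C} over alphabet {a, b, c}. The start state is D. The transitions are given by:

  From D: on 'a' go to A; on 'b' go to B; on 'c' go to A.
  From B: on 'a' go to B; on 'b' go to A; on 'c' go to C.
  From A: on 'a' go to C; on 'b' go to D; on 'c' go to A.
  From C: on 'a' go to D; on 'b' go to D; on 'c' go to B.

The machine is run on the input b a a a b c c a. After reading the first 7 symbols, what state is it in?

D → B → B → B → B → A → A → A
After 7 symbols: A.

A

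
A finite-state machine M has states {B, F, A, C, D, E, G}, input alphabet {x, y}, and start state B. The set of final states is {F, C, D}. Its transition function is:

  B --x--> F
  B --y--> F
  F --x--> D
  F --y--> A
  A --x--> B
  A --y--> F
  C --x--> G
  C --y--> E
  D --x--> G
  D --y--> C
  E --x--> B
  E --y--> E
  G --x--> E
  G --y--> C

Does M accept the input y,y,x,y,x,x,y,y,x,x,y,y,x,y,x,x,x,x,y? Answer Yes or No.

No

Trace: B -y-> F -y-> A -x-> B -y-> F -x-> D -x-> G -y-> C -y-> E -x-> B -x-> F -y-> A -y-> F -x-> D -y-> C -x-> G -x-> E -x-> B -x-> F -y-> A
End state A is not accepting.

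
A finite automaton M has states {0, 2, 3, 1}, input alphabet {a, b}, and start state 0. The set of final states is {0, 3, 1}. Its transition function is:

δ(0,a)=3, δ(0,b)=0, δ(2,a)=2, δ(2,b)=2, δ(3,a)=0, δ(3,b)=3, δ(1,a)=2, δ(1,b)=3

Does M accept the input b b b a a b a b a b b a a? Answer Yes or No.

Yes

start at 0
read 'b': 0 → 0
read 'b': 0 → 0
read 'b': 0 → 0
read 'a': 0 → 3
read 'a': 3 → 0
read 'b': 0 → 0
read 'a': 0 → 3
read 'b': 3 → 3
read 'a': 3 → 0
read 'b': 0 → 0
read 'b': 0 → 0
read 'a': 0 → 3
read 'a': 3 → 0
End state 0 is accepting.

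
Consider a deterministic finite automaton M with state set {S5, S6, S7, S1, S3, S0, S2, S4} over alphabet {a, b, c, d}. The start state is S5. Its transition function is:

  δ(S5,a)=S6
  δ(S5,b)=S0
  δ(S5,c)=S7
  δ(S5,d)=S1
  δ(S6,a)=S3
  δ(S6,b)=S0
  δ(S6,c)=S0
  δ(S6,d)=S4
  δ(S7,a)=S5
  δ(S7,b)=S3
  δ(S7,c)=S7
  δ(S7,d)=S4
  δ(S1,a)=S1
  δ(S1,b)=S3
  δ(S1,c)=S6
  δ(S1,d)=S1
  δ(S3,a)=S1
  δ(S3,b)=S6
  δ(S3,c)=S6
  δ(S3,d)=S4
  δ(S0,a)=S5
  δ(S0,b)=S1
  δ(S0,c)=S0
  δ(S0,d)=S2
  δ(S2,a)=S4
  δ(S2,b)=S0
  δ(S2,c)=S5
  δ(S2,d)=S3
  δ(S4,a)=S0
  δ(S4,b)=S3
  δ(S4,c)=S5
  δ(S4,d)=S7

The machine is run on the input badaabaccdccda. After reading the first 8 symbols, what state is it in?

Trace: S5 -b-> S0 -a-> S5 -d-> S1 -a-> S1 -a-> S1 -b-> S3 -a-> S1 -c-> S6
After 8 symbols: S6.

S6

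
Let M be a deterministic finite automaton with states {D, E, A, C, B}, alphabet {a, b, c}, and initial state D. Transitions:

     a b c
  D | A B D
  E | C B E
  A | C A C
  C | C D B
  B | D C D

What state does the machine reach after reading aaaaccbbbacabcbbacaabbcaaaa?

C

Trace: D -a-> A -a-> C -a-> C -a-> C -c-> B -c-> D -b-> B -b-> C -b-> D -a-> A -c-> C -a-> C -b-> D -c-> D -b-> B -b-> C -a-> C -c-> B -a-> D -a-> A -b-> A -b-> A -c-> C -a-> C -a-> C -a-> C -a-> C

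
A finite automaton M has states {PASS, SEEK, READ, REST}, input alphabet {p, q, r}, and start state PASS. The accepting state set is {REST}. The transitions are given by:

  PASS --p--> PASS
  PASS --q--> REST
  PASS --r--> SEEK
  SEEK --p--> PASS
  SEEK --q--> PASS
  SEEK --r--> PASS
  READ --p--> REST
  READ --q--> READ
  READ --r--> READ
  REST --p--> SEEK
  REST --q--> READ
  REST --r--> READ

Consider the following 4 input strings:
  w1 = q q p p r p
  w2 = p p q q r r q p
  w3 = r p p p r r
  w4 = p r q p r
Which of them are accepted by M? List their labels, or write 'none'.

w2

w1: Trace: PASS -q-> REST -q-> READ -p-> REST -p-> SEEK -r-> PASS -p-> PASS  → end PASS, rejected
w2: Trace: PASS -p-> PASS -p-> PASS -q-> REST -q-> READ -r-> READ -r-> READ -q-> READ -p-> REST  → end REST, accepted
w3: Trace: PASS -r-> SEEK -p-> PASS -p-> PASS -p-> PASS -r-> SEEK -r-> PASS  → end PASS, rejected
w4: Trace: PASS -p-> PASS -r-> SEEK -q-> PASS -p-> PASS -r-> SEEK  → end SEEK, rejected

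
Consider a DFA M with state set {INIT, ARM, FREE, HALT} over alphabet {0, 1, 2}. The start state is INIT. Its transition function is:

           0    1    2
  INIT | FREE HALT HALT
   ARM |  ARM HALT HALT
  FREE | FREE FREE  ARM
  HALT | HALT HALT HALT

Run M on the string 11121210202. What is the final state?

Trace: INIT -1-> HALT -1-> HALT -1-> HALT -2-> HALT -1-> HALT -2-> HALT -1-> HALT -0-> HALT -2-> HALT -0-> HALT -2-> HALT

HALT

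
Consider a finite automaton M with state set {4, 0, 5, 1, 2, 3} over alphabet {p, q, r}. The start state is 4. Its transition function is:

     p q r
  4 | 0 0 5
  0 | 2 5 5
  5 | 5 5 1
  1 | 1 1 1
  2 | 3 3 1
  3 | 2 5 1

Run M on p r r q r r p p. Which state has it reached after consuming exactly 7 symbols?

1

Trace: 4 -p-> 0 -r-> 5 -r-> 1 -q-> 1 -r-> 1 -r-> 1 -p-> 1
After 7 symbols: 1.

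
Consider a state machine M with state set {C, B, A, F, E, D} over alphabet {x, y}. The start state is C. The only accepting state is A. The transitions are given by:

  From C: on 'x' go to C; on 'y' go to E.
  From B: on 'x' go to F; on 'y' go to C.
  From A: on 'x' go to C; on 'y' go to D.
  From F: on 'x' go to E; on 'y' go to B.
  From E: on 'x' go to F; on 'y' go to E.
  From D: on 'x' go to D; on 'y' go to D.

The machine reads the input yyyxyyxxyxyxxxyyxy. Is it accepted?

C → E → E → E → F → B → C → C → C → E → F → B → F → E → F → B → C → C → E
End state E is not accepting.

No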